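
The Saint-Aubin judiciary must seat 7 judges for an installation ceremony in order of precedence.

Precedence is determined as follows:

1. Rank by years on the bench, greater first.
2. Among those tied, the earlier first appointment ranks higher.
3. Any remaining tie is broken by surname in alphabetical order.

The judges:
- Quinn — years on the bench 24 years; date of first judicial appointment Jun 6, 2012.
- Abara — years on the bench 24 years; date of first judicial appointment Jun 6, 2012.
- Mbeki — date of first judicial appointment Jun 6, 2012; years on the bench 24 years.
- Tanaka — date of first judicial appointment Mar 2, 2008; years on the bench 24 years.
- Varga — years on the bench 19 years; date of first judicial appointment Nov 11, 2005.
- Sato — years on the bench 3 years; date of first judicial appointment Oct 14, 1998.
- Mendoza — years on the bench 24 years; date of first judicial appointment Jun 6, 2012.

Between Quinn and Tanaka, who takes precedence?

Tanaka

By years on the bench (higher first): Tanaka, Abara, Mbeki, Mendoza and Quinn (each 24 years); then Varga (19 years); then Sato (3 years).
Among Tanaka, Abara, Mbeki, Mendoza and Quinn, by date of first judicial appointment (earlier first): Tanaka (Mar 2, 2008) before Abara, Mbeki, Mendoza and Quinn (Jun 6, 2012).
Among Abara, Mbeki, Mendoza and Quinn, alphabetically by surname: Abara before Mbeki before Mendoza before Quinn.
So Tanaka takes precedence.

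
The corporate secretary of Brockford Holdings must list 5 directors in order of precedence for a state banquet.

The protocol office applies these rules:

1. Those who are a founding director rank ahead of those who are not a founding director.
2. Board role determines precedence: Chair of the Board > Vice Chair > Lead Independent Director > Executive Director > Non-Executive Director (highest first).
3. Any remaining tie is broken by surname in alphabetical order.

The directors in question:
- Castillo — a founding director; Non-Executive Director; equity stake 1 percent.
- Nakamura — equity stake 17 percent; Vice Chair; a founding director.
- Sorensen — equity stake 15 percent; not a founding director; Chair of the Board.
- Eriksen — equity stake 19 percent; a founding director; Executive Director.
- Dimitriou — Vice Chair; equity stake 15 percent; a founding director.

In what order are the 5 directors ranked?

By the first rule: Dimitriou, Nakamura, Eriksen and Castillo (each a founding director); then Sorensen (not a founding director).
Among Dimitriou, Nakamura, Eriksen and Castillo, by board role: Dimitriou and Nakamura (Vice Chair) before Eriksen (Executive Director) before Castillo (Non-Executive Director).
Among Dimitriou and Nakamura, alphabetically by surname: Dimitriou before Nakamura.
Full order: Dimitriou, Nakamura, Eriksen, Castillo, Sorensen.

Dimitriou, Nakamura, Eriksen, Castillo, Sorensen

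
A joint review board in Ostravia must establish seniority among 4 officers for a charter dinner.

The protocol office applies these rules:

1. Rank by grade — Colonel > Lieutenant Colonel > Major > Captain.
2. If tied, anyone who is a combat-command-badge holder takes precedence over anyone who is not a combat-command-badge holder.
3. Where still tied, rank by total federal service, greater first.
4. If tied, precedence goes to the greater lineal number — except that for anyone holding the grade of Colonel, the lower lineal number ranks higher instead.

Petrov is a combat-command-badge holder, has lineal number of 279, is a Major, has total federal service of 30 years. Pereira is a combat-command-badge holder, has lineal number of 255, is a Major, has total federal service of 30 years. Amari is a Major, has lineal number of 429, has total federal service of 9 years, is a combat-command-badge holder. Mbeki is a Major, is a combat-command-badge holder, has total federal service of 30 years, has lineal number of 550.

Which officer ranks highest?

By grade: Mbeki, Petrov, Pereira and Amari (Major).
Mbeki, Petrov, Pereira and Amari are each a combat-command-badge holder, so the next rule applies.
Among Mbeki, Petrov, Pereira and Amari, by total federal service (higher first): Mbeki, Petrov and Pereira (30 years) before Amari (9 years).
Among Mbeki, Petrov and Pereira, by lineal number (higher first): Mbeki (550) before Petrov (279) before Pereira (255).
Order: Mbeki, Petrov, Pereira, Amari.

Mbeki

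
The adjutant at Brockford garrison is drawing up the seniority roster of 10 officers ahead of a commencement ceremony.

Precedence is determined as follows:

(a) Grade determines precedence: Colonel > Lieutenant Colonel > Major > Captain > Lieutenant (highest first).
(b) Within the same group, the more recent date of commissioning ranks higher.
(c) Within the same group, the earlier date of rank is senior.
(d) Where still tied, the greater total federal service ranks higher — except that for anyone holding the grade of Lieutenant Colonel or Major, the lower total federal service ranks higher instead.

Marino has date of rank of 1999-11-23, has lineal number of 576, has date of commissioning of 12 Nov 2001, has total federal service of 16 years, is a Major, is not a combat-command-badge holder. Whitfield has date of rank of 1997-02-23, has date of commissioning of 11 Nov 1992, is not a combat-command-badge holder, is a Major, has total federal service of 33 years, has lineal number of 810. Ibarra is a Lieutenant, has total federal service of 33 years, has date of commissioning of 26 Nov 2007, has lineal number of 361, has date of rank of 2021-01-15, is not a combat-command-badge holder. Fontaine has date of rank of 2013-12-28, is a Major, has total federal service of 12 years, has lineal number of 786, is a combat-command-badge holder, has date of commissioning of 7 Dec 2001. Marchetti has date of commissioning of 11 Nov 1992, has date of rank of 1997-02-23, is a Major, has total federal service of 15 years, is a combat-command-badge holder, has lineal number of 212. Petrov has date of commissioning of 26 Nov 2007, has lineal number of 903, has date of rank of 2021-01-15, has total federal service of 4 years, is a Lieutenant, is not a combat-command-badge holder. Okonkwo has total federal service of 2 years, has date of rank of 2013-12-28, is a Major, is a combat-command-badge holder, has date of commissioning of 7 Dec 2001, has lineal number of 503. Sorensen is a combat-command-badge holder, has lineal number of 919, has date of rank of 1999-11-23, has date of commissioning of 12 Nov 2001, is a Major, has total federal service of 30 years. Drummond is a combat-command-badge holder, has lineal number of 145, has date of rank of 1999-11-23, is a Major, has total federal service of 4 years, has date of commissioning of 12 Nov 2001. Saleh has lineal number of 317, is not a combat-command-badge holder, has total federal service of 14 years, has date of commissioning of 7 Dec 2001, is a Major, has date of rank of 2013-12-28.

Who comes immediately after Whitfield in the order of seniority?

Ibarra

By grade: Okonkwo, Fontaine, Saleh, Drummond, Marino, Sorensen, Marchetti and Whitfield (Major); then Ibarra and Petrov (Lieutenant).
Among Okonkwo, Fontaine, Saleh, Drummond, Marino, Sorensen, Marchetti and Whitfield, by date of commissioning (later first): Okonkwo, Fontaine and Saleh (7 Dec 2001) before Drummond, Marino and Sorensen (12 Nov 2001) before Marchetti and Whitfield (11 Nov 1992).
Okonkwo, Fontaine and Saleh all have date of rank 2013-12-28, so the next rule applies.
Among Okonkwo, Fontaine and Saleh, by total federal service (lower first) (reversed rule for this group): Okonkwo (2 years) before Fontaine (12 years) before Saleh (14 years).
Drummond, Marino and Sorensen all have date of rank 1999-11-23, so the next rule applies.
Among Drummond, Marino and Sorensen, by total federal service (lower first) (reversed rule for this group): Drummond (4 years) before Marino (16 years) before Sorensen (30 years).
Marchetti and Whitfield both have date of rank 1997-02-23, so the next rule applies.
Among Marchetti and Whitfield, by total federal service (lower first) (reversed rule for this group): Marchetti (15 years) before Whitfield (33 years).
Ibarra and Petrov both have date of commissioning 26 Nov 2007, so the next rule applies.
Ibarra and Petrov both have date of rank 2021-01-15, so the next rule applies.
Among Ibarra and Petrov, by total federal service (higher first): Ibarra (33 years) before Petrov (4 years).
Order: Okonkwo, Fontaine, Saleh, Drummond, Marino, Sorensen, Marchetti, Whitfield, Ibarra, Petrov.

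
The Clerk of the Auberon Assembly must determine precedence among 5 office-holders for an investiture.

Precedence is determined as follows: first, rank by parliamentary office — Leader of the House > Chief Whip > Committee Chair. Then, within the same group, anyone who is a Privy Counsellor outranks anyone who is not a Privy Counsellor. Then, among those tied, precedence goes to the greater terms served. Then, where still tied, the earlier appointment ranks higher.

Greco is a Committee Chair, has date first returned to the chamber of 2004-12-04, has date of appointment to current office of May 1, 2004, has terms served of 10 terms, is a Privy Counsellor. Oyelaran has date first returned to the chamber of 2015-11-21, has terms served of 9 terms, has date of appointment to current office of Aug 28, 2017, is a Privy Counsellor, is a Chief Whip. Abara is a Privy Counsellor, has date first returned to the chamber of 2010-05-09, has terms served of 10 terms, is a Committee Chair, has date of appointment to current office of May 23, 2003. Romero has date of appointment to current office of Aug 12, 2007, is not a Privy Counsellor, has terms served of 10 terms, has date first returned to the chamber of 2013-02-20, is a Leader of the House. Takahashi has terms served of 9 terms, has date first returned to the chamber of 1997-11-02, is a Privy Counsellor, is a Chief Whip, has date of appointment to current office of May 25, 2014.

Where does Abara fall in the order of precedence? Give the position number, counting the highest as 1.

By parliamentary office: Romero (Leader of the House); then Takahashi and Oyelaran (Chief Whip); then Abara and Greco (Committee Chair).
Takahashi and Oyelaran are each a Privy Counsellor, so the next rule applies.
Takahashi and Oyelaran both have terms served 9 terms, so the next rule applies.
Among Takahashi and Oyelaran, by date of appointment to current office (earlier first): Takahashi (May 25, 2014) before Oyelaran (Aug 28, 2017).
Abara and Greco are each a Privy Counsellor, so the next rule applies.
Abara and Greco both have terms served 10 terms, so the next rule applies.
Among Abara and Greco, by date of appointment to current office (earlier first): Abara (May 23, 2003) before Greco (May 1, 2004).
Order: Romero, Takahashi, Oyelaran, Abara, Greco. So position 4.

4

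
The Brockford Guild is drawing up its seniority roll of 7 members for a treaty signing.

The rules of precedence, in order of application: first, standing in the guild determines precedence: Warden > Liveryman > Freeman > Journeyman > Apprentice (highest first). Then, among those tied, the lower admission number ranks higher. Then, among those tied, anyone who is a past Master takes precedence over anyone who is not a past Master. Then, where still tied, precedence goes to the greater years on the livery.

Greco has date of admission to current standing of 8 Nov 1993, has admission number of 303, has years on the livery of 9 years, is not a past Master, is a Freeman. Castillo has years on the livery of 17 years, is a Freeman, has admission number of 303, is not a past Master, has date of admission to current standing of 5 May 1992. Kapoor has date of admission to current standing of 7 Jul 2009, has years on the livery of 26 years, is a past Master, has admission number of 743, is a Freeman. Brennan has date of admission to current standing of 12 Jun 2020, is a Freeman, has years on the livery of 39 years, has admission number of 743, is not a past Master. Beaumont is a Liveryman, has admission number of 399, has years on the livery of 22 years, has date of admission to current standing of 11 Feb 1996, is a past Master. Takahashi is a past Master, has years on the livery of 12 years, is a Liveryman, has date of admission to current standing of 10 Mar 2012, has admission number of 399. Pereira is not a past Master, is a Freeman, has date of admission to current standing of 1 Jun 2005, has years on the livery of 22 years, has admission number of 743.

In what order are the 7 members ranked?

By standing in the guild: Beaumont and Takahashi (Liveryman); then Castillo, Greco, Kapoor, Brennan and Pereira (Freeman).
Beaumont and Takahashi both have admission number 399, so the next rule applies.
Beaumont and Takahashi are each a past Master, so the next rule applies.
Among Beaumont and Takahashi, by years on the livery (higher first): Beaumont (22 years) before Takahashi (12 years).
Among Castillo, Greco, Kapoor, Brennan and Pereira, by admission number (lower first): Castillo and Greco (303) before Kapoor, Brennan and Pereira (743).
Castillo and Greco are each not a past Master, so the next rule applies.
Among Castillo and Greco, by years on the livery (higher first): Castillo (17 years) before Greco (9 years).
Among Kapoor, Brennan and Pereira, a past Master before not a past Master: Kapoor (a past Master) before Brennan and Pereira (not a past Master).
Among Brennan and Pereira, by years on the livery (higher first): Brennan (39 years) before Pereira (22 years).
Full order: Beaumont, Takahashi, Castillo, Greco, Kapoor, Brennan, Pereira.

Beaumont, Takahashi, Castillo, Greco, Kapoor, Brennan, Pereira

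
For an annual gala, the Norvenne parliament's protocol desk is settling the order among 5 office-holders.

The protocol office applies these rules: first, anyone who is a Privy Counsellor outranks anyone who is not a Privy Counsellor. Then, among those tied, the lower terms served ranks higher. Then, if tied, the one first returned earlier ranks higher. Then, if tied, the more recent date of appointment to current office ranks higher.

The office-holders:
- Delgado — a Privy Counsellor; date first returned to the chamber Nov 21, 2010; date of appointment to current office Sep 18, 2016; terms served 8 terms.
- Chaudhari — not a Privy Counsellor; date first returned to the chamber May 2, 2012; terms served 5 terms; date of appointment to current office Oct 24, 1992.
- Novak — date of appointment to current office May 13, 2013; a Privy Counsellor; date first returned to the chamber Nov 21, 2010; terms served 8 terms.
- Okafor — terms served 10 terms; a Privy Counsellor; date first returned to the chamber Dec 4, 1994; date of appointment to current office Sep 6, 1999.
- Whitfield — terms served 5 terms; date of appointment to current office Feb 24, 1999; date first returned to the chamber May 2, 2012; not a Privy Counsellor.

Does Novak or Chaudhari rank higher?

Novak

By the first rule: Delgado, Novak and Okafor (each a Privy Counsellor); then Whitfield and Chaudhari (both not a Privy Counsellor).
Among Delgado, Novak and Okafor, by terms served (lower first): Delgado and Novak (8 terms) before Okafor (10 terms).
Delgado and Novak both have date first returned to the chamber Nov 21, 2010, so the next rule applies.
Among Delgado and Novak, by date of appointment to current office (later first): Delgado (Sep 18, 2016) before Novak (May 13, 2013).
Whitfield and Chaudhari both have terms served 5 terms, so the next rule applies.
Whitfield and Chaudhari both have date first returned to the chamber May 2, 2012, so the next rule applies.
Among Whitfield and Chaudhari, by date of appointment to current office (later first): Whitfield (Feb 24, 1999) before Chaudhari (Oct 24, 1992).
So Novak takes precedence.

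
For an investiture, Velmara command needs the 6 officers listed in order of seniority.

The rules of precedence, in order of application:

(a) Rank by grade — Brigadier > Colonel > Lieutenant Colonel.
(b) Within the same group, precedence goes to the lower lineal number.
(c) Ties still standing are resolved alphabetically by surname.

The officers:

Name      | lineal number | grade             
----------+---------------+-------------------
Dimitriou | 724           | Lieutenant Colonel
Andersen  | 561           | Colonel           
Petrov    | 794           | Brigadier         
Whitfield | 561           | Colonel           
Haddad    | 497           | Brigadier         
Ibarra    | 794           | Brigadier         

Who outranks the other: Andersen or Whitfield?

By grade: Haddad, Ibarra and Petrov (Brigadier); then Andersen and Whitfield (Colonel); then Dimitriou (Lieutenant Colonel).
Among Haddad, Ibarra and Petrov, by lineal number (lower first): Haddad (497) before Ibarra and Petrov (794).
Among Ibarra and Petrov, alphabetically by surname: Ibarra before Petrov.
Andersen and Whitfield both have lineal number 561, so the next rule applies.
Among Andersen and Whitfield, alphabetically by surname: Andersen before Whitfield.
So Andersen takes precedence.

Andersen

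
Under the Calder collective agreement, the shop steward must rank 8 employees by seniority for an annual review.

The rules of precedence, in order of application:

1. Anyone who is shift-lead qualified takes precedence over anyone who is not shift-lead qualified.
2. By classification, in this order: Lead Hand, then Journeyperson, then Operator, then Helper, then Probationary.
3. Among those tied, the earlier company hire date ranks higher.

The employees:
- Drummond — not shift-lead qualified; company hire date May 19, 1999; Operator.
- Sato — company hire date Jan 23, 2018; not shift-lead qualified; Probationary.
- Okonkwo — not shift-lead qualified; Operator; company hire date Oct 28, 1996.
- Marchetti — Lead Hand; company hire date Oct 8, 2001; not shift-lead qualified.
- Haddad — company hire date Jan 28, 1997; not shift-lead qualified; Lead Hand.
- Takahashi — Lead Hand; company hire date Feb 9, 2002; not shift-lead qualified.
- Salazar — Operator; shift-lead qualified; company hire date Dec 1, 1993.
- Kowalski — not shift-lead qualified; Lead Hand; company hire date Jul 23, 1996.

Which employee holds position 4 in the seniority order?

Marchetti

By the first rule: Salazar (shift-lead qualified); then Kowalski, Haddad, Marchetti, Takahashi, Okonkwo, Drummond and Sato (each not shift-lead qualified).
Among Kowalski, Haddad, Marchetti, Takahashi, Okonkwo, Drummond and Sato, by classification: Kowalski, Haddad, Marchetti and Takahashi (Lead Hand) before Okonkwo and Drummond (Operator) before Sato (Probationary).
Among Kowalski, Haddad, Marchetti and Takahashi, by company hire date (earlier first): Kowalski (Jul 23, 1996) before Haddad (Jan 28, 1997) before Marchetti (Oct 8, 2001) before Takahashi (Feb 9, 2002).
Among Okonkwo and Drummond, by company hire date (earlier first): Okonkwo (Oct 28, 1996) before Drummond (May 19, 1999).
Order: Salazar, Kowalski, Haddad, Marchetti, Takahashi, Okonkwo, Drummond, Sato.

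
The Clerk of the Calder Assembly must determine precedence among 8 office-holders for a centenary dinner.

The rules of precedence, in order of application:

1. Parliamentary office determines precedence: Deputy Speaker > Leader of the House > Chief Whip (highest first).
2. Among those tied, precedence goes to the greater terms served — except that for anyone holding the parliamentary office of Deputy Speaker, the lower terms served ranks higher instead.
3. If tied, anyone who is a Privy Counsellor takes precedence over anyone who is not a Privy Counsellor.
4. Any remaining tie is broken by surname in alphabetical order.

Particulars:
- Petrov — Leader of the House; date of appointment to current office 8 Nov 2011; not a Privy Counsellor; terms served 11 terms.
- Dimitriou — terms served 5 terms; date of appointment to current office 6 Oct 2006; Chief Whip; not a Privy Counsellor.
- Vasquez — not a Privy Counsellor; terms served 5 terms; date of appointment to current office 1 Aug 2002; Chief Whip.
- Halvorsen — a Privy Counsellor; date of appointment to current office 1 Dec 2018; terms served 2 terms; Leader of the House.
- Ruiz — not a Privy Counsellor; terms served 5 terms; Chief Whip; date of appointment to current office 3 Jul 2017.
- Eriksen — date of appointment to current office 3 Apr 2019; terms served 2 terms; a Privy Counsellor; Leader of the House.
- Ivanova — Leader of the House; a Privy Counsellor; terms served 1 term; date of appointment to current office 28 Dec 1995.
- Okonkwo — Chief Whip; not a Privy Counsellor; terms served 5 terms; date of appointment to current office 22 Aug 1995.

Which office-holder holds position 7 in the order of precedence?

Ruiz

By parliamentary office: Petrov, Eriksen, Halvorsen and Ivanova (Leader of the House); then Dimitriou, Okonkwo, Ruiz and Vasquez (Chief Whip).
Among Petrov, Eriksen, Halvorsen and Ivanova, by terms served (higher first): Petrov (11 terms) before Eriksen and Halvorsen (2 terms) before Ivanova (1 term).
Eriksen and Halvorsen are each a Privy Counsellor, so the next rule applies.
Among Eriksen and Halvorsen, alphabetically by surname: Eriksen before Halvorsen.
Dimitriou, Okonkwo, Ruiz and Vasquez all have terms served 5 terms, so the next rule applies.
Dimitriou, Okonkwo, Ruiz and Vasquez are each not a Privy Counsellor, so the next rule applies.
Among Dimitriou, Okonkwo, Ruiz and Vasquez, alphabetically by surname: Dimitriou before Okonkwo before Ruiz before Vasquez.
Order: Petrov, Eriksen, Halvorsen, Ivanova, Dimitriou, Okonkwo, Ruiz, Vasquez.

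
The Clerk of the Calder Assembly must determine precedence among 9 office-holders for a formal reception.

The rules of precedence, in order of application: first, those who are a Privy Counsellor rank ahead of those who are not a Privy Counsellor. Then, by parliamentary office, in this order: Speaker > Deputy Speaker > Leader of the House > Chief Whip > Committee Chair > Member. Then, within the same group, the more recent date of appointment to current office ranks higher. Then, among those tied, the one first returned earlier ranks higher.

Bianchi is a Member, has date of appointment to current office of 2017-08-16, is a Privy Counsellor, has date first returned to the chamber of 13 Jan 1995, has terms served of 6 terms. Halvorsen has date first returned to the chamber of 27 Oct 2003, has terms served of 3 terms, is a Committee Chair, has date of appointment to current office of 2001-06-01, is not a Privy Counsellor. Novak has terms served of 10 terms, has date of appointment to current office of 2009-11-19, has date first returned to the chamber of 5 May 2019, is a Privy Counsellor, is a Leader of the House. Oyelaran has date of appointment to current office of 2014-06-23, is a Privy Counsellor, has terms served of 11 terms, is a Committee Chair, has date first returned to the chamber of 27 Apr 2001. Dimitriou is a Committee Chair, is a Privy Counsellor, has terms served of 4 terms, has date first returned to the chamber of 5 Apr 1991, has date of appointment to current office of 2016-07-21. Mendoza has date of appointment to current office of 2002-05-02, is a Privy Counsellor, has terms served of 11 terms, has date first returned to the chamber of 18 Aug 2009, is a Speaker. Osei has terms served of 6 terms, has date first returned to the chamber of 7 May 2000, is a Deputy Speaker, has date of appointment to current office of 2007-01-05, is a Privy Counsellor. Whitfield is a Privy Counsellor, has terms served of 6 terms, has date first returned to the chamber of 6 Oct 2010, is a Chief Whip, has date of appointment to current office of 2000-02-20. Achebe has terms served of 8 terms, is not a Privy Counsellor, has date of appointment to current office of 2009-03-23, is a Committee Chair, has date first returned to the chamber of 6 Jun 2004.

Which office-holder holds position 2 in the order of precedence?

Osei

By the first rule: Mendoza, Osei, Novak, Whitfield, Dimitriou, Oyelaran and Bianchi (each a Privy Counsellor); then Achebe and Halvorsen (both not a Privy Counsellor).
Among Mendoza, Osei, Novak, Whitfield, Dimitriou, Oyelaran and Bianchi, by parliamentary office: Mendoza (Speaker) before Osei (Deputy Speaker) before Novak (Leader of the House) before Whitfield (Chief Whip) before Dimitriou and Oyelaran (Committee Chair) before Bianchi (Member).
Among Dimitriou and Oyelaran, by date of appointment to current office (later first): Dimitriou (2016-07-21) before Oyelaran (2014-06-23).
Achebe and Halvorsen are each Committee Chair, so the next rule applies.
Among Achebe and Halvorsen, by date of appointment to current office (later first): Achebe (2009-03-23) before Halvorsen (2001-06-01).
Order: Mendoza, Osei, Novak, Whitfield, Dimitriou, Oyelaran, Bianchi, Achebe, Halvorsen.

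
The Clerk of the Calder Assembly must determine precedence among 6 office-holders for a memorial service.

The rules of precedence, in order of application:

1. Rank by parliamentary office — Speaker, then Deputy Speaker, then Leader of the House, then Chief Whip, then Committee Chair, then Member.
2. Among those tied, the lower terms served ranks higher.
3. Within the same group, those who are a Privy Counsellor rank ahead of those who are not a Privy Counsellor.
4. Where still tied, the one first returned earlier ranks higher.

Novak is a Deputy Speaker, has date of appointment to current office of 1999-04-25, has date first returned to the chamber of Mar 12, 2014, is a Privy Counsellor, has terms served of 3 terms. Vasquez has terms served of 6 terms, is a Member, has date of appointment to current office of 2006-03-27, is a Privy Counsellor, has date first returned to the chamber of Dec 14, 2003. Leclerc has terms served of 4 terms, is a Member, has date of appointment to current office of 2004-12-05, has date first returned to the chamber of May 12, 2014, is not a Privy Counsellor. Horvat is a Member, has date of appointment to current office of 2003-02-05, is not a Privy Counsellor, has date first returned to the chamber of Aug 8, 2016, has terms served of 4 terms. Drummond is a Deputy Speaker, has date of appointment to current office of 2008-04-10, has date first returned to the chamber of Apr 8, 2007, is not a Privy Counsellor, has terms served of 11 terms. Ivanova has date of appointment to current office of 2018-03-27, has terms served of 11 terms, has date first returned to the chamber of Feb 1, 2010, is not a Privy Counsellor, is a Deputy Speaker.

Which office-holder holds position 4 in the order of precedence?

Leclerc

By parliamentary office: Novak, Drummond and Ivanova (Deputy Speaker); then Leclerc, Horvat and Vasquez (Member).
Among Novak, Drummond and Ivanova, by terms served (lower first): Novak (3 terms) before Drummond and Ivanova (11 terms).
Drummond and Ivanova are each not a Privy Counsellor, so the next rule applies.
Among Drummond and Ivanova, by date first returned to the chamber (earlier first): Drummond (Apr 8, 2007) before Ivanova (Feb 1, 2010).
Among Leclerc, Horvat and Vasquez, by terms served (lower first): Leclerc and Horvat (4 terms) before Vasquez (6 terms).
Leclerc and Horvat are each not a Privy Counsellor, so the next rule applies.
Among Leclerc and Horvat, by date first returned to the chamber (earlier first): Leclerc (May 12, 2014) before Horvat (Aug 8, 2016).
Order: Novak, Drummond, Ivanova, Leclerc, Horvat, Vasquez.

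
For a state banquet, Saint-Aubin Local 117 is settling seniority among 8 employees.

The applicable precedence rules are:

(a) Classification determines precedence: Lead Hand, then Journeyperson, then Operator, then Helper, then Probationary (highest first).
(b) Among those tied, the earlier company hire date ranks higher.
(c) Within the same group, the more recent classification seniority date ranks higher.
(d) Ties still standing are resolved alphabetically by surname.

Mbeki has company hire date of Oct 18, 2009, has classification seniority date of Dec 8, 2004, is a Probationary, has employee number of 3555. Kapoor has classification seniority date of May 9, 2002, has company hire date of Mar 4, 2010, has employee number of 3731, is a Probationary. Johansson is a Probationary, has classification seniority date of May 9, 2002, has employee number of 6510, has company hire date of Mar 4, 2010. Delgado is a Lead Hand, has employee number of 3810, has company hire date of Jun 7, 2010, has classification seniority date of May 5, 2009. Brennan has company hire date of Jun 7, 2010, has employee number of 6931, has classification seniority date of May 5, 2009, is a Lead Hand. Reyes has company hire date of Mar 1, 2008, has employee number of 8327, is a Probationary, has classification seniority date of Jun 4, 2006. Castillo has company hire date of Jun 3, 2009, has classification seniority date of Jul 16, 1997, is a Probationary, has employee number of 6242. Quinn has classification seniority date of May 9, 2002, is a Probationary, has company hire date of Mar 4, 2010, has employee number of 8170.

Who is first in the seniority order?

Brennan

By classification: Brennan and Delgado (Lead Hand); then Reyes, Castillo, Mbeki, Johansson, Kapoor and Quinn (Probationary).
Brennan and Delgado both have company hire date Jun 7, 2010, so the next rule applies.
Brennan and Delgado both have classification seniority date May 5, 2009, so the next rule applies.
Among Brennan and Delgado, alphabetically by surname: Brennan before Delgado.
Among Reyes, Castillo, Mbeki, Johansson, Kapoor and Quinn, by company hire date (earlier first): Reyes (Mar 1, 2008) before Castillo (Jun 3, 2009) before Mbeki (Oct 18, 2009) before Johansson, Kapoor and Quinn (Mar 4, 2010).
Johansson, Kapoor and Quinn all have classification seniority date May 9, 2002, so the next rule applies.
Among Johansson, Kapoor and Quinn, alphabetically by surname: Johansson before Kapoor before Quinn.
Order: Brennan, Delgado, Reyes, Castillo, Mbeki, Johansson, Kapoor, Quinn.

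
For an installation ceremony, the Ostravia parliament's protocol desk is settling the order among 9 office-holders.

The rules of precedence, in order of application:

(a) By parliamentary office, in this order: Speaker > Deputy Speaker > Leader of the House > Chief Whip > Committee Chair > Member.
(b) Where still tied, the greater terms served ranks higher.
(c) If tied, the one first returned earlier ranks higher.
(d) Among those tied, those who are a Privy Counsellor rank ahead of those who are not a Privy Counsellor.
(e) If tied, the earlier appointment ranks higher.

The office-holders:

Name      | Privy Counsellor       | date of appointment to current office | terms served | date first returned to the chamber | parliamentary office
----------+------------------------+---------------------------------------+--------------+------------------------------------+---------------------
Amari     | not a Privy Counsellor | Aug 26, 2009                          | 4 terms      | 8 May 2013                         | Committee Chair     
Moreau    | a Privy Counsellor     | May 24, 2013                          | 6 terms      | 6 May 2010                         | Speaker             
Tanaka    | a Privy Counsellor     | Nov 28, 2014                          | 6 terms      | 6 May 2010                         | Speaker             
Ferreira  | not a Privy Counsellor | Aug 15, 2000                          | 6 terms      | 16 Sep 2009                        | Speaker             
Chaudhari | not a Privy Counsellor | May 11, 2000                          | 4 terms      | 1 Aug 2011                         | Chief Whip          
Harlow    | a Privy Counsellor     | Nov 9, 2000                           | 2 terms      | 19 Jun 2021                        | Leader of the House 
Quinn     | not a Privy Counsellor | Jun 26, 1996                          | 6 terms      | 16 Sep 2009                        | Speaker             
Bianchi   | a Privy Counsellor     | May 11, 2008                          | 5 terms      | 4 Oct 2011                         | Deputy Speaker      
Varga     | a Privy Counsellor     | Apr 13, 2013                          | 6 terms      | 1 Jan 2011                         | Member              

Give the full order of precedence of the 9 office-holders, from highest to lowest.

Quinn, Ferreira, Moreau, Tanaka, Bianchi, Harlow, Chaudhari, Amari, Varga

By parliamentary office: Quinn, Ferreira, Moreau and Tanaka (Speaker); then Bianchi (Deputy Speaker); then Harlow (Leader of the House); then Chaudhari (Chief Whip); then Amari (Committee Chair); then Varga (Member).
Quinn, Ferreira, Moreau and Tanaka all have terms served 6 terms, so the next rule applies.
Among Quinn, Ferreira, Moreau and Tanaka, by date first returned to the chamber (earlier first): Quinn and Ferreira (16 Sep 2009) before Moreau and Tanaka (6 May 2010).
Quinn and Ferreira are each not a Privy Counsellor, so the next rule applies.
Among Quinn and Ferreira, by date of appointment to current office (earlier first): Quinn (Jun 26, 1996) before Ferreira (Aug 15, 2000).
Moreau and Tanaka are each a Privy Counsellor, so the next rule applies.
Among Moreau and Tanaka, by date of appointment to current office (earlier first): Moreau (May 24, 2013) before Tanaka (Nov 28, 2014).
Full order: Quinn, Ferreira, Moreau, Tanaka, Bianchi, Harlow, Chaudhari, Amari, Varga.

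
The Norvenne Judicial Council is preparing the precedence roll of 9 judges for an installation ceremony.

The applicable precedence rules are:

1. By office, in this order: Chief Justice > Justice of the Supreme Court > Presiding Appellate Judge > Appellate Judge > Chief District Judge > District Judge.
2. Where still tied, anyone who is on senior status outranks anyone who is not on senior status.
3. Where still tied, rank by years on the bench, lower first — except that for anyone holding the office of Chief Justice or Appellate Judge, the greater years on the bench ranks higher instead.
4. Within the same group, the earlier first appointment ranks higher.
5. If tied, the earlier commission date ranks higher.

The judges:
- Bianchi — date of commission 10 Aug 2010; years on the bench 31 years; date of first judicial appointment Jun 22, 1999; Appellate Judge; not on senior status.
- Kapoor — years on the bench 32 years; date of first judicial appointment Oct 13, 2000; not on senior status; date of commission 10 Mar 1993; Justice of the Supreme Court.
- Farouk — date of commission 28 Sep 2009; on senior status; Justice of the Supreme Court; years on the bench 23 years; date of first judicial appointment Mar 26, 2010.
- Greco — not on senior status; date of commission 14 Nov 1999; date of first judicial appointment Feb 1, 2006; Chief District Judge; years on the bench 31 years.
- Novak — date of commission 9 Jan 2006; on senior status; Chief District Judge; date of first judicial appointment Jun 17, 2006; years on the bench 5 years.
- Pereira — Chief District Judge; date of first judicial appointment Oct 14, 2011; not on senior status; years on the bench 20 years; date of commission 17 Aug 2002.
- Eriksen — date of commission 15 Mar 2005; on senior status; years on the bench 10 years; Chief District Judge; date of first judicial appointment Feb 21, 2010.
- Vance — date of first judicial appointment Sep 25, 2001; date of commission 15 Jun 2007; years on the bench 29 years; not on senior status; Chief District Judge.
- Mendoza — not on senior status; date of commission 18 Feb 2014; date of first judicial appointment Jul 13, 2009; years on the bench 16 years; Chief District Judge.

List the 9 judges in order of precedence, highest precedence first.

By office: Farouk and Kapoor (Justice of the Supreme Court); then Bianchi (Appellate Judge); then Novak, Eriksen, Mendoza, Pereira, Vance and Greco (Chief District Judge).
Among Farouk and Kapoor, on senior status before not on senior status: Farouk (on senior status) before Kapoor (not on senior status).
Among Novak, Eriksen, Mendoza, Pereira, Vance and Greco, on senior status before not on senior status: Novak and Eriksen (on senior status) before Mendoza, Pereira, Vance and Greco (not on senior status).
Among Novak and Eriksen, by years on the bench (lower first): Novak (5 years) before Eriksen (10 years).
Among Mendoza, Pereira, Vance and Greco, by years on the bench (lower first): Mendoza (16 years) before Pereira (20 years) before Vance (29 years) before Greco (31 years).
Full order: Farouk, Kapoor, Bianchi, Novak, Eriksen, Mendoza, Pereira, Vance, Greco.

Farouk, Kapoor, Bianchi, Novak, Eriksen, Mendoza, Pereira, Vance, Greco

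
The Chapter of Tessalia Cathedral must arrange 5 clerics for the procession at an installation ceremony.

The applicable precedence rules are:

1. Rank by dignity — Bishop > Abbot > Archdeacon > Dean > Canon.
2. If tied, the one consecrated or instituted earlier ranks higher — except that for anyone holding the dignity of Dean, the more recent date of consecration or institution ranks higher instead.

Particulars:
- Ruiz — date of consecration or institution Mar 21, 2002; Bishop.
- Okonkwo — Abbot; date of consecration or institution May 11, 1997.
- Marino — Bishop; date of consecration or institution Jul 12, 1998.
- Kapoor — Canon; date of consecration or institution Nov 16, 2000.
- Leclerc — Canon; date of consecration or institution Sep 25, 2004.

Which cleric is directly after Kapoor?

By dignity: Marino and Ruiz (Bishop); then Okonkwo (Abbot); then Kapoor and Leclerc (Canon).
Among Marino and Ruiz, by date of consecration or institution (earlier first): Marino (Jul 12, 1998) before Ruiz (Mar 21, 2002).
Among Kapoor and Leclerc, by date of consecration or institution (earlier first): Kapoor (Nov 16, 2000) before Leclerc (Sep 25, 2004).
Order: Marino, Ruiz, Okonkwo, Kapoor, Leclerc.

Leclerc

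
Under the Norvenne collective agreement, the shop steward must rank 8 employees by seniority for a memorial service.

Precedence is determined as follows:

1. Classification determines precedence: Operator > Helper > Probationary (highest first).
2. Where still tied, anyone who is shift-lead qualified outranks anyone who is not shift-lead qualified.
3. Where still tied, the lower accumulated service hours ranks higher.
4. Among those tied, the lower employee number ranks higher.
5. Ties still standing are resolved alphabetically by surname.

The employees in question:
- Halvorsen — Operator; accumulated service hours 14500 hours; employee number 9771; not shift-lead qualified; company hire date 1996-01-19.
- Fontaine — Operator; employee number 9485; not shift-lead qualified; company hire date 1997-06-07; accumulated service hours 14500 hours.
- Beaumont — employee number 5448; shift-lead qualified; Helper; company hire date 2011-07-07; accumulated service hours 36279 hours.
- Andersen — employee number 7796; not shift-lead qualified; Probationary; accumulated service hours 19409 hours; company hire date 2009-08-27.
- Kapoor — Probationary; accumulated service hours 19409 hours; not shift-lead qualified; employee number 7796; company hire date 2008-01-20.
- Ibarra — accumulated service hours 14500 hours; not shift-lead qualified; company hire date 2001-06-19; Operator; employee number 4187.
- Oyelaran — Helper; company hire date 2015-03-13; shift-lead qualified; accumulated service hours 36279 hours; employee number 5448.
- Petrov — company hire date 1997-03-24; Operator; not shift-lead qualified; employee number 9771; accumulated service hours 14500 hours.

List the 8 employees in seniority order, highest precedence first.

Ibarra, Fontaine, Halvorsen, Petrov, Beaumont, Oyelaran, Andersen, Kapoor

By classification: Ibarra, Fontaine, Halvorsen and Petrov (Operator); then Beaumont and Oyelaran (Helper); then Andersen and Kapoor (Probationary).
Ibarra, Fontaine, Halvorsen and Petrov are each not shift-lead qualified, so the next rule applies.
Ibarra, Fontaine, Halvorsen and Petrov all have accumulated service hours 14500 hours, so the next rule applies.
Among Ibarra, Fontaine, Halvorsen and Petrov, by employee number (lower first): Ibarra (4187) before Fontaine (9485) before Halvorsen and Petrov (9771).
Among Halvorsen and Petrov, alphabetically by surname: Halvorsen before Petrov.
Beaumont and Oyelaran are each shift-lead qualified, so the next rule applies.
Beaumont and Oyelaran both have accumulated service hours 36279 hours, so the next rule applies.
Beaumont and Oyelaran both have employee number 5448, so the next rule applies.
Among Beaumont and Oyelaran, alphabetically by surname: Beaumont before Oyelaran.
Andersen and Kapoor are each not shift-lead qualified, so the next rule applies.
Andersen and Kapoor both have accumulated service hours 19409 hours, so the next rule applies.
Andersen and Kapoor both have employee number 7796, so the next rule applies.
Among Andersen and Kapoor, alphabetically by surname: Andersen before Kapoor.
Full order: Ibarra, Fontaine, Halvorsen, Petrov, Beaumont, Oyelaran, Andersen, Kapoor.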